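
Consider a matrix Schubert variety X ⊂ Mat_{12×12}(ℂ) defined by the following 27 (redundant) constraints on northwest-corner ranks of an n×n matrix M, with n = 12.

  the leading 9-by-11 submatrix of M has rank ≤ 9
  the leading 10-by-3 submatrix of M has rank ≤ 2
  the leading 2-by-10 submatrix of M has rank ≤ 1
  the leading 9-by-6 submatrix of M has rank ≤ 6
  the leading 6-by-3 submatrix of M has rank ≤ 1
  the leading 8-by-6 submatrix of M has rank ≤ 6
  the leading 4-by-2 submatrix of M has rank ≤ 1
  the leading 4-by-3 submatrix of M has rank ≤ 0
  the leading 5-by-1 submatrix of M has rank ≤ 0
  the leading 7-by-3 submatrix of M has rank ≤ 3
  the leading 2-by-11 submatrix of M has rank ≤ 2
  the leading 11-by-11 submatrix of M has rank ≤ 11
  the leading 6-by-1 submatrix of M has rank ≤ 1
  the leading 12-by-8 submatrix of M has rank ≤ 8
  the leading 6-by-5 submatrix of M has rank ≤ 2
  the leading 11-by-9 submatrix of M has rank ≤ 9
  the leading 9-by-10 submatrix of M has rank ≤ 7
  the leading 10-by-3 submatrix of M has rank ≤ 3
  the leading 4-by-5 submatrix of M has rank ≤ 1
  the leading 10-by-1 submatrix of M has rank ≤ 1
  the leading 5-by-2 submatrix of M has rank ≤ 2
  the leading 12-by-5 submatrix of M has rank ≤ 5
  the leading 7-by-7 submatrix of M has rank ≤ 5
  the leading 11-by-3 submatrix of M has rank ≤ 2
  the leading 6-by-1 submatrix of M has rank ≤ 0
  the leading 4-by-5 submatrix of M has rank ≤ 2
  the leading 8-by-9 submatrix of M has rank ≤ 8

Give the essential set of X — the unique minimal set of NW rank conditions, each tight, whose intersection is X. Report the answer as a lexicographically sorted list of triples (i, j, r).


Recovering R(i,j) via the rank-extension bound from the 27 conditions:

  i=1: 0 0 0 1 1 1 1 1 1 1 1 1
  i=2: 0 0 0 1 1 1 1 1 1 1 2 2
  i=3: 0 0 0 1 1 2 2 2 2 2 3 3
  i=4: 0 0 0 1 1 2 3 3 3 3 4 4
  i=5: 0 1 1 2 2 3 4 4 4 4 5 5
  i=6: 0 1 1 2 2 3 4 5 5 5 6 6
  i=7: 1 2 2 3 3 4 5 6 6 6 7 7
  i=8: 1 2 2 3 4 5 6 7 7 7 8 8
  i=9: 1 2 2 3 4 5 6 7 7 7 8 9
  i=10: 1 2 2 3 4 5 6 7 8 8 9 10
  i=11: 1 2 2 3 4 5 6 7 8 9 10 11
  i=12: 1 2 3 4 5 6 7 8 9 10 11 12

hence w(1..12) = (4, 11, 6, 7, 2, 8, 1, 5, 12, 9, 10, 3).

|D(w)|=30, |Ess(w)|=8:

[(2, 10, 1), (4, 3, 0), (4, 5, 1), (6, 1, 0), (6, 3, 1), (6, 5, 2), (9, 10, 7), (11, 3, 2)]


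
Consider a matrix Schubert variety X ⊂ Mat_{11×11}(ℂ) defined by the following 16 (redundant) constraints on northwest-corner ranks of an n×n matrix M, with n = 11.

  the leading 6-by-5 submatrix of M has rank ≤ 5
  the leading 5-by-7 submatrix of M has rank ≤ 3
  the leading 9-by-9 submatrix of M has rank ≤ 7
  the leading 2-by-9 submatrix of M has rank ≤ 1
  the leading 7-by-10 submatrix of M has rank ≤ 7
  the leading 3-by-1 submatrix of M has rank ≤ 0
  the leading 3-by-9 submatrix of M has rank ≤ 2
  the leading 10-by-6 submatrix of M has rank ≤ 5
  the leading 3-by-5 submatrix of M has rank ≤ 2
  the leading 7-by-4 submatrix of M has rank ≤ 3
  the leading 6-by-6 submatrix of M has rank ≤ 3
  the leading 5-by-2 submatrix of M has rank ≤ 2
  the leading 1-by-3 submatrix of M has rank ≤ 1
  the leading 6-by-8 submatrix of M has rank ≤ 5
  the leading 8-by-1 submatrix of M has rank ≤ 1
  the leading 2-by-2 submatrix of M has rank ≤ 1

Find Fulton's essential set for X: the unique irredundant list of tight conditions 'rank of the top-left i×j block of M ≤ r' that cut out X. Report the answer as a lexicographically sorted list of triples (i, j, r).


Computing R[i][j] = min implied NW-rank bound (n=11, 16 conditions):

  0, 1, 1, 1, 1, 1, 1, 1, 1, 1, 1
  0, 1, 1, 1, 1, 1, 1, 1, 1, 2, 2
  0, 1, 2, 2, 2, 2, 2, 2, 2, 3, 3
  1, 2, 3, 3, 3, 3, 3, 3, 3, 4, 4
  1, 2, 3, 3, 3, 3, 3, 4, 4, 5, 5
  1, 2, 3, 3, 3, 3, 4, 5, 5, 6, 6
  1, 2, 3, 3, 4, 4, 5, 6, 6, 7, 7
  1, 2, 3, 4, 5, 5, 6, 7, 7, 8, 8
  1, 2, 3, 4, 5, 5, 6, 7, 7, 8, 9
  1, 2, 3, 4, 5, 5, 6, 7, 8, 9, 10
  1, 2, 3, 4, 5, 6, 7, 8, 9, 10, 11

so w = (2, 10, 3, 1, 8, 7, 5, 4, 11, 9, 6).

ℓ(w)=21; the 7 essential cells (i,j,r):

[(2, 9, 1), (3, 1, 0), (5, 7, 3), (6, 6, 3), (7, 4, 3), (9, 9, 7), (10, 6, 5)]


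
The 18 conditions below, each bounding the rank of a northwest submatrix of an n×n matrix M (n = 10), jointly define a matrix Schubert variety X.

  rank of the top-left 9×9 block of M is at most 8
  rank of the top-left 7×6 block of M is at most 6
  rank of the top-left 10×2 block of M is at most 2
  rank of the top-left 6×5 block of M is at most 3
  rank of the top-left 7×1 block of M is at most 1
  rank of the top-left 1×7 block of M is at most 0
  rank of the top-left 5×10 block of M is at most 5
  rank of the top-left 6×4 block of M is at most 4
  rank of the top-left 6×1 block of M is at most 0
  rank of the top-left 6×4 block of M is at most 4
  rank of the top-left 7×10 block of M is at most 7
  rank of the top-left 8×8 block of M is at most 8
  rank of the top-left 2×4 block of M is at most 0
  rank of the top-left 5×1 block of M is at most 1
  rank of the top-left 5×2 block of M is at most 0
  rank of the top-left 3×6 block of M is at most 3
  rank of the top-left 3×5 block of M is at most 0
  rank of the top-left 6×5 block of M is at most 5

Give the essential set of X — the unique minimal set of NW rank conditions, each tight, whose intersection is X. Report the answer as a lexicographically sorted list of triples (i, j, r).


Recovering R(i,j) via the rank-extension bound from the 18 conditions:

  row 1: 0 | 0 | 0 | 0 | 0 | 0 | 0 | 1 | 1 | 1
  row 2: 0 | 0 | 0 | 0 | 0 | 1 | 1 | 2 | 2 | 2
  row 3: 0 | 0 | 0 | 0 | 0 | 1 | 2 | 3 | 3 | 3
  row 4: 0 | 0 | 1 | 1 | 1 | 2 | 3 | 4 | 4 | 4
  row 5: 0 | 0 | 1 | 2 | 2 | 3 | 4 | 5 | 5 | 5
  row 6: 0 | 1 | 2 | 3 | 3 | 4 | 5 | 6 | 6 | 6
  row 7: 1 | 2 | 3 | 4 | 4 | 5 | 6 | 7 | 7 | 7
  row 8: 1 | 2 | 3 | 4 | 5 | 6 | 7 | 8 | 8 | 8
  row 9: 1 | 2 | 3 | 4 | 5 | 6 | 7 | 8 | 8 | 9
  row 10: 1 | 2 | 3 | 4 | 5 | 6 | 7 | 8 | 9 | 10

hence w(1..10) = (8, 6, 7, 3, 4, 2, 1, 5, 10, 9).

Fulton essential set (5 of the 23 Rothe cells):

[(1, 7, 0), (3, 5, 0), (5, 2, 0), (6, 1, 0), (9, 9, 8)]


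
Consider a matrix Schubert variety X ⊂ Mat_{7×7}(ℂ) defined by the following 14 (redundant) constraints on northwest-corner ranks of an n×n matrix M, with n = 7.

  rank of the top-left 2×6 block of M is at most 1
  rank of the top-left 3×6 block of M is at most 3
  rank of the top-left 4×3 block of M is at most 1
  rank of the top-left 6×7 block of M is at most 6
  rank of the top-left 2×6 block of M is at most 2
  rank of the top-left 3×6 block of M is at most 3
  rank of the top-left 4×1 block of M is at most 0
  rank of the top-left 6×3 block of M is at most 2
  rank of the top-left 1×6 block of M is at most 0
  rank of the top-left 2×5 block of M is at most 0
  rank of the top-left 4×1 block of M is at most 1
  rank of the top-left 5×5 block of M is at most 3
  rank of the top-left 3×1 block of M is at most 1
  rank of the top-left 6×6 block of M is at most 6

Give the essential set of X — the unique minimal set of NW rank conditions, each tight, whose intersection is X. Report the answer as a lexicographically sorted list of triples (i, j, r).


Computing R[i][j] = min implied NW-rank bound (n=7, 14 conditions):

  R[1]: 0 | 0 | 0 | 0 | 0 | 0 | 1
  R[2]: 0 | 0 | 0 | 0 | 0 | 1 | 2
  R[3]: 0 | 1 | 1 | 1 | 1 | 2 | 3
  R[4]: 0 | 1 | 1 | 2 | 2 | 3 | 4
  R[5]: 1 | 2 | 2 | 3 | 3 | 4 | 5
  R[6]: 1 | 2 | 2 | 3 | 4 | 5 | 6
  R[7]: 1 | 2 | 3 | 4 | 5 | 6 | 7

giving w = (7, 6, 2, 4, 1, 5, 3) via Δ²R.

D(w) has 15 cells with 5 SE-corners; essential set:

[(1, 6, 0), (2, 5, 0), (4, 1, 0), (4, 3, 1), (6, 3, 2)]


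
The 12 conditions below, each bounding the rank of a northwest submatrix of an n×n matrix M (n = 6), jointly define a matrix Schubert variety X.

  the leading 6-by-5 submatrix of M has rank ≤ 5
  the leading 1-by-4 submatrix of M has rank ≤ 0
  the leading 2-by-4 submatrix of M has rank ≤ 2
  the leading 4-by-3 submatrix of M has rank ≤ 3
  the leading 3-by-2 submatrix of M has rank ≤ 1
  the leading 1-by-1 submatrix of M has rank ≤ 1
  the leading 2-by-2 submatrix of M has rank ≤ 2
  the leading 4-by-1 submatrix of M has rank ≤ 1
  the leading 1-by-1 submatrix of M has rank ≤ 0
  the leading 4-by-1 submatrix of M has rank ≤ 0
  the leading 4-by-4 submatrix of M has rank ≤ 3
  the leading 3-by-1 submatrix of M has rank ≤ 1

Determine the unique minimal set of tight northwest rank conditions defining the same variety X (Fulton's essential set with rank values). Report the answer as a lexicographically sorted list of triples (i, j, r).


Reconstructing r_w from the 12 given conditions:

  0  0  0  0  1  1
  0  1  1  1  2  2
  0  1  2  2  3  3
  0  1  2  3  4  4
  1  2  3  4  5  5
  1  2  3  4  5  6

hence w(1..6) = (5, 2, 3, 4, 1, 6).

ℓ(w)=7; the 2 essential cells (i,j,r):

[(1, 4, 0), (4, 1, 0)]


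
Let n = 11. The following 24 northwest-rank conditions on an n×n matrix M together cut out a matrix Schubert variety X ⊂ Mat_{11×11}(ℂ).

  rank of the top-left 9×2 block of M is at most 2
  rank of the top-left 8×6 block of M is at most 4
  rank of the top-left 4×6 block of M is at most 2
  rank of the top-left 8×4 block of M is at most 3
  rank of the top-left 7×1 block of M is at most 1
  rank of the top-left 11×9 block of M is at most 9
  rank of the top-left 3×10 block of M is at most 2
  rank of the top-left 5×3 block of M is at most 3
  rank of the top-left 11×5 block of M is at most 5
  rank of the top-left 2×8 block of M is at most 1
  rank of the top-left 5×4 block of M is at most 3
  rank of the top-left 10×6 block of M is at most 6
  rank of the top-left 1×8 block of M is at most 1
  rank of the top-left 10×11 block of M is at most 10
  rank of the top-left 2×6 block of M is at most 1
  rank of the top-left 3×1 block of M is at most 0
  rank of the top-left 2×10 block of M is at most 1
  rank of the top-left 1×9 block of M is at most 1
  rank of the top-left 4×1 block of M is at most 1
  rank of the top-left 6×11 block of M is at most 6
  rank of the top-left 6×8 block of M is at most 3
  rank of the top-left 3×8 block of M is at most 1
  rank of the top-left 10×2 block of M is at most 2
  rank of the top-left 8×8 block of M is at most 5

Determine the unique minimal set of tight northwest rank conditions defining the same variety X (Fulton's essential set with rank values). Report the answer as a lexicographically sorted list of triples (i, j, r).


Propagating the 24 rank bounds to every northwest block:

  row 1: 0 1 1 1 1 1 1 1 1 1 1
  row 2: 0 1 1 1 1 1 1 1 1 1 2
  row 3: 0 1 1 1 1 1 1 1 2 2 3
  row 4: 1 2 2 2 2 2 2 2 3 3 4
  row 5: 1 2 3 3 3 3 3 3 4 4 5
  row 6: 1 2 3 3 3 3 3 3 4 5 6
  row 7: 1 2 3 3 4 4 4 4 5 6 7
  row 8: 1 2 3 3 4 4 5 5 6 7 8
  row 9: 1 2 3 4 5 5 6 6 7 8 9
  row 10: 1 2 3 4 5 6 7 7 8 9 10
  row 11: 1 2 3 4 5 6 7 8 9 10 11

giving w = (2, 11, 9, 1, 3, 10, 5, 7, 4, 6, 8) via Δ²R.

D(w) has 25 cells with 6 SE-corners; essential set:

[(2, 10, 1), (3, 1, 0), (3, 8, 1), (6, 8, 3), (8, 4, 3), (8, 6, 4)]


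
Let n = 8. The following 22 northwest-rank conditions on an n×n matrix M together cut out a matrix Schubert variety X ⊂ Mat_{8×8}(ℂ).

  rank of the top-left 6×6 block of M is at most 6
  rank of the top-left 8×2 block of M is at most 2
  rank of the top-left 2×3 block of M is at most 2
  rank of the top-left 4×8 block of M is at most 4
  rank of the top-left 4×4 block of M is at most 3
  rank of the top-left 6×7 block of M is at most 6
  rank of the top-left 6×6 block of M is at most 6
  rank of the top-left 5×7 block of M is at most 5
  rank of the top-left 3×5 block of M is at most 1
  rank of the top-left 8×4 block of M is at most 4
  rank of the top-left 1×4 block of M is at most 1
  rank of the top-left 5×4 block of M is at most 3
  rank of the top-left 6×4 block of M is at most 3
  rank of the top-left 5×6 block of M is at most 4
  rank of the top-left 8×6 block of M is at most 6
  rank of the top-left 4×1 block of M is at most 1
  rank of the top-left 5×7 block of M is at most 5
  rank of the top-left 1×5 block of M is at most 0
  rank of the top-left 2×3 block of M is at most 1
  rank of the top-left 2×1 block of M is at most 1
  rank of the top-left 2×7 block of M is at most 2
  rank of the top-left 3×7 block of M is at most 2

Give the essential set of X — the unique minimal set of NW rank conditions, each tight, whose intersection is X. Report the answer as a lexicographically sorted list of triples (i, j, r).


Computing R[i][j] = min implied NW-rank bound (n=8, 22 conditions):

  0  0  0  0  0  1  1  1
  1  1  1  1  1  2  2  2
  1  1  1  1  1  2  2  3
  1  2  2  2  2  3  3  4
  1  2  3  3  3  4  4  5
  1  2  3  3  4  5  5  6
  1  2  3  4  5  6  6  7
  1  2  3  4  5  6  7  8

hence w(1..8) = (6, 1, 8, 2, 3, 5, 4, 7).

Rothe diagram D(w) (11 cells), 4 SE-corners (essential conditions):

[(1, 5, 0), (3, 5, 1), (3, 7, 2), (6, 4, 3)]


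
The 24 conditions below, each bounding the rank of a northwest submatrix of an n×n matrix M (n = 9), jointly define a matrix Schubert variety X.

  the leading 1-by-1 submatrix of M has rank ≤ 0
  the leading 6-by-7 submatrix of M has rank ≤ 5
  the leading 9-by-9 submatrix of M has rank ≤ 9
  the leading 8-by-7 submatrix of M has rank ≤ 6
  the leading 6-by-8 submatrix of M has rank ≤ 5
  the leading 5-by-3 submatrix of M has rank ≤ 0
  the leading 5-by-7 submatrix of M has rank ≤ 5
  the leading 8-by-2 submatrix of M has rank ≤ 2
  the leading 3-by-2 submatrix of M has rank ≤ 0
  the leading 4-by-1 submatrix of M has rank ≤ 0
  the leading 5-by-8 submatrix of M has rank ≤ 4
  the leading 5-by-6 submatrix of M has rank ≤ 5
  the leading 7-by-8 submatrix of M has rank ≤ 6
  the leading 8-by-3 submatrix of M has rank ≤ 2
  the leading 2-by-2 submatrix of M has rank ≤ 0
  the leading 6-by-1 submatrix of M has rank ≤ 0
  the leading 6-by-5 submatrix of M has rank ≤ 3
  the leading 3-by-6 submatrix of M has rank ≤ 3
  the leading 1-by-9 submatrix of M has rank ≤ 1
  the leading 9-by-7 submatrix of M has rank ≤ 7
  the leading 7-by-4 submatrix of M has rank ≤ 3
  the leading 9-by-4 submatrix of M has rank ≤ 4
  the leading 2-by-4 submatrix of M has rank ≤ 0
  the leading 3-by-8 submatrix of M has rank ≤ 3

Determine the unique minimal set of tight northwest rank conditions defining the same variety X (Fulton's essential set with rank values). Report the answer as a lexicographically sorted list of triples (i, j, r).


Reconstructing r_w from the 24 given conditions:

  i=1: 0 0 0 0 1 1 1 1 1
  i=2: 0 0 0 0 1 2 2 2 2
  i=3: 0 0 0 1 2 3 3 3 3
  i=4: 0 0 0 1 2 3 4 4 4
  i=5: 0 0 0 1 2 3 4 4 5
  i=6: 0 1 1 2 3 4 5 5 6
  i=7: 1 2 2 3 4 5 6 6 7
  i=8: 1 2 2 3 4 5 6 7 8
  i=9: 1 2 3 4 5 6 7 8 9

hence w(1..9) = (5, 6, 4, 7, 9, 2, 1, 8, 3).

Fulton essential set (5 of the 20 Rothe cells):

[(2, 4, 0), (5, 3, 0), (5, 8, 4), (6, 1, 0), (8, 3, 2)]


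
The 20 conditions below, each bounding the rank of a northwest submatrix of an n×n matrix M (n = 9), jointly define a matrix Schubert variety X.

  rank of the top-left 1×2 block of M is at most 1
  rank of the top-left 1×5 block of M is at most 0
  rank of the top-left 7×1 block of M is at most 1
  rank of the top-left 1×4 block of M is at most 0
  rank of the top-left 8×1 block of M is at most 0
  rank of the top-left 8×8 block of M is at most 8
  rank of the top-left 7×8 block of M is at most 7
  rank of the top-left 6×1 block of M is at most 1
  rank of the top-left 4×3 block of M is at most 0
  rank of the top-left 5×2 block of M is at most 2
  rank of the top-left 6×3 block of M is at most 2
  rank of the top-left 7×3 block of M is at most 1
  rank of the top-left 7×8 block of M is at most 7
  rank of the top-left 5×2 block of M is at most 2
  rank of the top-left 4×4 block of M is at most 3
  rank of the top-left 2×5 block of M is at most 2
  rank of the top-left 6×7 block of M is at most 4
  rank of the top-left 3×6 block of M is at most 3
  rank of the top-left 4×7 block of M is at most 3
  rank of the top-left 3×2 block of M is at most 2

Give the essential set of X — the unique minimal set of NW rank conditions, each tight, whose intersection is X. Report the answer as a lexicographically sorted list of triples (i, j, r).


Rank table r_w(9×9) implied by the 20 constraints:

  i=1: 0, 0, 0, 0, 0, 1, 1, 1, 1
  i=2: 0, 0, 0, 1, 1, 2, 2, 2, 2
  i=3: 0, 0, 0, 1, 2, 3, 3, 3, 3
  i=4: 0, 0, 0, 1, 2, 3, 3, 4, 4
  i=5: 0, 1, 1, 2, 3, 4, 4, 5, 5
  i=6: 0, 1, 1, 2, 3, 4, 4, 5, 6
  i=7: 0, 1, 1, 2, 3, 4, 5, 6, 7
  i=8: 0, 1, 2, 3, 4, 5, 6, 7, 8
  i=9: 1, 2, 3, 4, 5, 6, 7, 8, 9

reading off 1-entries of Δ²R: w = (6, 4, 5, 8, 2, 9, 7, 3, 1).

6 SE-corners of the 22-cell Rothe diagram give Ess(w):

[(1, 5, 0), (4, 3, 0), (4, 7, 3), (6, 7, 4), (7, 3, 1), (8, 1, 0)]


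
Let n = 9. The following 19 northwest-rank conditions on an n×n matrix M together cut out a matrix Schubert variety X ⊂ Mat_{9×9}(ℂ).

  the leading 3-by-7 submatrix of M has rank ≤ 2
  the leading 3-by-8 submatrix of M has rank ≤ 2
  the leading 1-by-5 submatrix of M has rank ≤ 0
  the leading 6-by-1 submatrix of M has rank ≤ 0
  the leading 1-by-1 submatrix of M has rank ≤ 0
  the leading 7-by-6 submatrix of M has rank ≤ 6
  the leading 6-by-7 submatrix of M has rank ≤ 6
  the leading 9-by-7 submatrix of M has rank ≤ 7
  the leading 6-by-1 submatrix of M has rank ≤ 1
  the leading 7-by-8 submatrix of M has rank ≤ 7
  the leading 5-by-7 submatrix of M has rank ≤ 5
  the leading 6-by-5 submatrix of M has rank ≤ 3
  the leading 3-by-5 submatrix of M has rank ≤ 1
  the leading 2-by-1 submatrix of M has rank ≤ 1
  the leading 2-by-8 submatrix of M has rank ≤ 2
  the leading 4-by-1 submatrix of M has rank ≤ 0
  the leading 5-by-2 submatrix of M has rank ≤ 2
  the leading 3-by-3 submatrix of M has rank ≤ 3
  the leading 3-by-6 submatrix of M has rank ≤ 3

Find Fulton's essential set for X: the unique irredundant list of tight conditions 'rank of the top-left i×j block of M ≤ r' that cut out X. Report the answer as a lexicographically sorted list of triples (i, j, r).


Propagating the 19 rank bounds to every northwest block:

  R[1]: 0 0 0 0 0 1 1 1 1
  R[2]: 0 1 1 1 1 2 2 2 2
  R[3]: 0 1 1 1 1 2 2 2 3
  R[4]: 0 1 2 2 2 3 3 3 4
  R[5]: 0 1 2 3 3 4 4 4 5
  R[6]: 0 1 2 3 3 4 5 5 6
  R[7]: 1 2 3 4 4 5 6 6 7
  R[8]: 1 2 3 4 5 6 7 7 8
  R[9]: 1 2 3 4 5 6 7 8 9

giving w = (6, 2, 9, 3, 4, 7, 1, 5, 8) via Δ²R.

Rothe diagram D(w) (16 cells), 5 SE-corners (essential conditions):

[(1, 5, 0), (3, 5, 1), (3, 8, 2), (6, 1, 0), (6, 5, 3)]


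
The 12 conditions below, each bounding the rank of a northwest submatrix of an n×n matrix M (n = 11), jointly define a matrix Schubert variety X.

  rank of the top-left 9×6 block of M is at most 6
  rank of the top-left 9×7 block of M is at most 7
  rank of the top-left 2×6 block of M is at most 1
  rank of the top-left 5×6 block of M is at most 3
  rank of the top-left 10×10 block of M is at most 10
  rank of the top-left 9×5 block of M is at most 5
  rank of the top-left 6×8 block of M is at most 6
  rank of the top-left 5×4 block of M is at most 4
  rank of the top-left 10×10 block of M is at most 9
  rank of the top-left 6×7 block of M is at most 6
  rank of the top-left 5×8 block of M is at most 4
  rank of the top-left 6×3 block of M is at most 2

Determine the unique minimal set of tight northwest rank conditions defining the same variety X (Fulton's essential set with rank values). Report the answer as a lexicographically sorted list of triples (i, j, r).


Propagating the 12 rank bounds to every northwest block:

  R[1]: 1, 1, 1, 1, 1, 1, 1, 1, 1, 1, 1
  R[2]: 1, 1, 1, 1, 1, 1, 2, 2, 2, 2, 2
  R[3]: 1, 2, 2, 2, 2, 2, 3, 3, 3, 3, 3
  R[4]: 1, 2, 2, 3, 3, 3, 4, 4, 4, 4, 4
  R[5]: 1, 2, 2, 3, 3, 3, 4, 4, 5, 5, 5
  R[6]: 1, 2, 2, 3, 4, 4, 5, 5, 6, 6, 6
  R[7]: 1, 2, 3, 4, 5, 5, 6, 6, 7, 7, 7
  R[8]: 1, 2, 3, 4, 5, 6, 7, 7, 8, 8, 8
  R[9]: 1, 2, 3, 4, 5, 6, 7, 8, 9, 9, 9
  R[10]: 1, 2, 3, 4, 5, 6, 7, 8, 9, 9, 10
  R[11]: 1, 2, 3, 4, 5, 6, 7, 8, 9, 10, 11

second differences of R give the permutation w = (1, 7, 2, 4, 9, 5, 3, 6, 8, 11, 10).

Rothe diagram D(w) (12 cells), 5 SE-corners (essential conditions):

[(2, 6, 1), (5, 6, 3), (5, 8, 4), (6, 3, 2), (10, 10, 9)]


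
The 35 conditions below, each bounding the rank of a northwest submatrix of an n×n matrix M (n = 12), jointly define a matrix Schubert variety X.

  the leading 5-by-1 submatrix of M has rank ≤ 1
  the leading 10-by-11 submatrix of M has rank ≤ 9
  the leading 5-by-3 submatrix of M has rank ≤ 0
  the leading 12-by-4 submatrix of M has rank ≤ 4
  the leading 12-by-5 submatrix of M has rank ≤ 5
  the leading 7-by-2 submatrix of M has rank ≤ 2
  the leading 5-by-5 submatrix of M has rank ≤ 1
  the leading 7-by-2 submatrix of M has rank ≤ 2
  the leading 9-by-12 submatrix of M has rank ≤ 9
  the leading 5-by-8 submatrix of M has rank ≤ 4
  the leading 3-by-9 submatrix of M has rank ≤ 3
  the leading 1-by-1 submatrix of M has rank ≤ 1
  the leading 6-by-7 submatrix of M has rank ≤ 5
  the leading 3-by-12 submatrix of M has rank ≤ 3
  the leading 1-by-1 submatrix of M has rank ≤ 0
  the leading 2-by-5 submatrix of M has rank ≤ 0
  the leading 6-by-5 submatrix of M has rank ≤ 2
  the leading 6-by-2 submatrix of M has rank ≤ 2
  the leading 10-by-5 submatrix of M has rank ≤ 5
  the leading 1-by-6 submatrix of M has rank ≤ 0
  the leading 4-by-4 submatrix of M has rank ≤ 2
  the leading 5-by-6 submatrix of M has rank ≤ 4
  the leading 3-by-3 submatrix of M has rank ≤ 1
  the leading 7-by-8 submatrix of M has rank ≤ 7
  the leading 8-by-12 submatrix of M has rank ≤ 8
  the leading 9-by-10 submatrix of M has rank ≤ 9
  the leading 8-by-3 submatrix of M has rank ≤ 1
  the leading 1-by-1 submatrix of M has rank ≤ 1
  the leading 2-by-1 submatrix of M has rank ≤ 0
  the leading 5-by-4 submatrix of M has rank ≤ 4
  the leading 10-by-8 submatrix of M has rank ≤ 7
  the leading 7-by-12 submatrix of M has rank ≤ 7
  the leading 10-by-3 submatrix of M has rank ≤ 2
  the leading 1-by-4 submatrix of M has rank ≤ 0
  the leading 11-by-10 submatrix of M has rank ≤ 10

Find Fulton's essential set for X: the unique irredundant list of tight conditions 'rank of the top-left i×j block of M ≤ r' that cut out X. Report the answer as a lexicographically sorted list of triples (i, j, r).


Reconstructing r_w from the 35 given conditions:

  R[1]: 0 | 0 | 0 | 0 | 0 | 0 | 1 | 1 | 1 | 1 | 1 | 1
  R[2]: 0 | 0 | 0 | 0 | 0 | 1 | 2 | 2 | 2 | 2 | 2 | 2
  R[3]: 0 | 0 | 0 | 1 | 1 | 2 | 3 | 3 | 3 | 3 | 3 | 3
  R[4]: 0 | 0 | 0 | 1 | 1 | 2 | 3 | 4 | 4 | 4 | 4 | 4
  R[5]: 0 | 0 | 0 | 1 | 1 | 2 | 3 | 4 | 5 | 5 | 5 | 5
  R[6]: 1 | 1 | 1 | 2 | 2 | 3 | 4 | 5 | 6 | 6 | 6 | 6
  R[7]: 1 | 1 | 1 | 2 | 3 | 4 | 5 | 6 | 7 | 7 | 7 | 7
  R[8]: 1 | 1 | 1 | 2 | 3 | 4 | 5 | 6 | 7 | 8 | 8 | 8
  R[9]: 1 | 2 | 2 | 3 | 4 | 5 | 6 | 7 | 8 | 9 | 9 | 9
  R[10]: 1 | 2 | 2 | 3 | 4 | 5 | 6 | 7 | 8 | 9 | 9 | 10
  R[11]: 1 | 2 | 3 | 4 | 5 | 6 | 7 | 8 | 9 | 10 | 10 | 11
  R[12]: 1 | 2 | 3 | 4 | 5 | 6 | 7 | 8 | 9 | 10 | 11 | 12

the unique w with this rank table is (7, 6, 4, 8, 9, 1, 5, 10, 2, 12, 3, 11).

Fulton essential set (7 of the 28 Rothe cells):

[(1, 6, 0), (2, 5, 0), (5, 3, 0), (5, 5, 1), (8, 3, 1), (10, 3, 2), (10, 11, 9)]


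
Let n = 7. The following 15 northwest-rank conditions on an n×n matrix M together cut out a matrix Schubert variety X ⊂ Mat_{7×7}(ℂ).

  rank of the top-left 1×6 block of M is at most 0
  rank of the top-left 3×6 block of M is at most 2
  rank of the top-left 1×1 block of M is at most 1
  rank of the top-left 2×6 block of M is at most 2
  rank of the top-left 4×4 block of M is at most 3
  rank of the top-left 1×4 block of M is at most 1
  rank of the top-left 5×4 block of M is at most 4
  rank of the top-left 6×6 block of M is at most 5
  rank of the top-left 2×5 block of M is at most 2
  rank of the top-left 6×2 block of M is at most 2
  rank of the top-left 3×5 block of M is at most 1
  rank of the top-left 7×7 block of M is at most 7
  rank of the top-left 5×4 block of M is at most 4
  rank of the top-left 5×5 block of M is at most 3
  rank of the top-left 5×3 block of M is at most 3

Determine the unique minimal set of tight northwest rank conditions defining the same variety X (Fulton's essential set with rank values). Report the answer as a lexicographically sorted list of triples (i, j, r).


Recovering R(i,j) via the rank-extension bound from the 15 conditions:

  row 1: 0, 0, 0, 0, 0, 0, 1
  row 2: 1, 1, 1, 1, 1, 1, 2
  row 3: 1, 1, 1, 1, 1, 2, 3
  row 4: 1, 2, 2, 2, 2, 3, 4
  row 5: 1, 2, 3, 3, 3, 4, 5
  row 6: 1, 2, 3, 4, 4, 5, 6
  row 7: 1, 2, 3, 4, 5, 6, 7

hence w(1..7) = (7, 1, 6, 2, 3, 4, 5).

ℓ(w)=10; the 2 essential cells (i,j,r):

[(1, 6, 0), (3, 5, 1)]


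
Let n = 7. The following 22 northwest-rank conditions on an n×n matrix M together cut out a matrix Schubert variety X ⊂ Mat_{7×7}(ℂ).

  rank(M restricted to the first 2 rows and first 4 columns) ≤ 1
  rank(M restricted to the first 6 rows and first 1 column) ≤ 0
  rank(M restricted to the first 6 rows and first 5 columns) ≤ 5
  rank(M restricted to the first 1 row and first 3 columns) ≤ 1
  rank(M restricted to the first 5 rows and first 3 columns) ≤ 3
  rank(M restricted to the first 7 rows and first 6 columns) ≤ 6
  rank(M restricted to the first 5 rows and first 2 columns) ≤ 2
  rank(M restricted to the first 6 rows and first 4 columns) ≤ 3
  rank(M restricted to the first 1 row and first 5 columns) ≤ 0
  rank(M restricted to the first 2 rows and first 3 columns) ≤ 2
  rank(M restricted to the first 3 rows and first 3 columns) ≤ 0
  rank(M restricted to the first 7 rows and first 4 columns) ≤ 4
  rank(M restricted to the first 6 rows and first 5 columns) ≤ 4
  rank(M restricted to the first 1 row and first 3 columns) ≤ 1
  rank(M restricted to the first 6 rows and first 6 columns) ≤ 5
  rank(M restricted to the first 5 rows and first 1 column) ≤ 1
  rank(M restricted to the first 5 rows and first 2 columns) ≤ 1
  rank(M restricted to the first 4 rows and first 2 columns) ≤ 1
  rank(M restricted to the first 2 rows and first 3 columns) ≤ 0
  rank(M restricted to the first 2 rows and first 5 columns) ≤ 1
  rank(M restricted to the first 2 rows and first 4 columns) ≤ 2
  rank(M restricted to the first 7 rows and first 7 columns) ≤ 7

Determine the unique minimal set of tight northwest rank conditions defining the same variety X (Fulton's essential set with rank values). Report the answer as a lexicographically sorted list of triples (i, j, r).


Propagating the 22 rank bounds to every northwest block:

  R[1]: 0 0 0 0 0 1 1
  R[2]: 0 0 0 1 1 2 2
  R[3]: 0 0 0 1 2 3 3
  R[4]: 0 1 1 2 3 4 4
  R[5]: 0 1 2 3 4 5 5
  R[6]: 0 1 2 3 4 5 6
  R[7]: 1 2 3 4 5 6 7

the unique w with this rank table is (6, 4, 5, 2, 3, 7, 1).

3 SE-corners of the 14-cell Rothe diagram give Ess(w):

[(1, 5, 0), (3, 3, 0), (6, 1, 0)]


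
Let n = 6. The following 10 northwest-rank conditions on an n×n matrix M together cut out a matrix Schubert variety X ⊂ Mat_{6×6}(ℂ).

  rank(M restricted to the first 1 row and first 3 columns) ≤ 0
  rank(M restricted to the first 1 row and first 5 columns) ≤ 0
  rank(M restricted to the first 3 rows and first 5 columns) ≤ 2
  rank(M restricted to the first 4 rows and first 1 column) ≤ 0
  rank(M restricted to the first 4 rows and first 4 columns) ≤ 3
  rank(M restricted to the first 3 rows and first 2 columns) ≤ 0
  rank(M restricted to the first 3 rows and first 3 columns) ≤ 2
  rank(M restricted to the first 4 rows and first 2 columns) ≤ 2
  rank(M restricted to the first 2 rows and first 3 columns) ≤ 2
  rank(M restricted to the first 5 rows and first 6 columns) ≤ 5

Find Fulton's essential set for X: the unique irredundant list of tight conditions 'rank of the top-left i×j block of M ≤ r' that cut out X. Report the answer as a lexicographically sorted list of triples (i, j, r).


Propagating the 10 rank bounds to every northwest block:

  i=1: 0  0  0  0  0  1
  i=2: 0  0  1  1  1  2
  i=3: 0  0  1  2  2  3
  i=4: 0  1  2  3  3  4
  i=5: 1  2  3  4  4  5
  i=6: 1  2  3  4  5  6

so w = (6, 3, 4, 2, 1, 5).

3 SE-corners of the 10-cell Rothe diagram give Ess(w):

[(1, 5, 0), (3, 2, 0), (4, 1, 0)]


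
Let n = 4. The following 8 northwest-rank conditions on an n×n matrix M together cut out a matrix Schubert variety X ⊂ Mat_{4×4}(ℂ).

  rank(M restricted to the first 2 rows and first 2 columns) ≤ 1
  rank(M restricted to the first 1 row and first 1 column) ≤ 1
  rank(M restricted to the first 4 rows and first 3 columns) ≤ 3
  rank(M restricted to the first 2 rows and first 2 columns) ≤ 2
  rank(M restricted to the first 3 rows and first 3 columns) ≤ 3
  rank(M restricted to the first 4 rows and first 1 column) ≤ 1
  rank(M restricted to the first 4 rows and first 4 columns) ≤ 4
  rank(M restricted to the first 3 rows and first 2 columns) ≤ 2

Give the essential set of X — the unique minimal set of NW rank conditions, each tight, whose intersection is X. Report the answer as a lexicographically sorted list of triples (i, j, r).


Rank table r_w(4×4) implied by the 8 constraints:

  1 | 1 | 1 | 1
  1 | 1 | 2 | 2
  1 | 2 | 3 | 3
  1 | 2 | 3 | 4

reading off 1-entries of Δ²R: w = (1, 3, 2, 4).

D(w) has 1 cell with 1 SE-corner; essential set:

[(2, 2, 1)]


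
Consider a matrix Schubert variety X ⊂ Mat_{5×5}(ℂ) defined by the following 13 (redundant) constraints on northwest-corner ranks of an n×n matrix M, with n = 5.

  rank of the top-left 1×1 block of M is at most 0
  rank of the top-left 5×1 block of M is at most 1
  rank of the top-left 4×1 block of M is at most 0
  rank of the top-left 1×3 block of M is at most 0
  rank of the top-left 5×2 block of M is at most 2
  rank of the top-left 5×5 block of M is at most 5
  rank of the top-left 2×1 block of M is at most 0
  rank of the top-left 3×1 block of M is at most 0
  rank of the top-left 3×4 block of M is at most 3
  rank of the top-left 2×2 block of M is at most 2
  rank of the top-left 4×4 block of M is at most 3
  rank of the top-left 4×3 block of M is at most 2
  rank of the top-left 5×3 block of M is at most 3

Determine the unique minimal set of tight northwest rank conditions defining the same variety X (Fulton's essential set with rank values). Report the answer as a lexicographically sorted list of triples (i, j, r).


Propagating the 13 rank bounds to every northwest block:

  0, 0, 0, 1, 1
  0, 1, 1, 2, 2
  0, 1, 2, 3, 3
  0, 1, 2, 3, 4
  1, 2, 3, 4, 5

giving w = (4, 2, 3, 5, 1) via Δ²R.

Rothe diagram D(w) (6 cells), 2 SE-corners (essential conditions):

[(1, 3, 0), (4, 1, 0)]


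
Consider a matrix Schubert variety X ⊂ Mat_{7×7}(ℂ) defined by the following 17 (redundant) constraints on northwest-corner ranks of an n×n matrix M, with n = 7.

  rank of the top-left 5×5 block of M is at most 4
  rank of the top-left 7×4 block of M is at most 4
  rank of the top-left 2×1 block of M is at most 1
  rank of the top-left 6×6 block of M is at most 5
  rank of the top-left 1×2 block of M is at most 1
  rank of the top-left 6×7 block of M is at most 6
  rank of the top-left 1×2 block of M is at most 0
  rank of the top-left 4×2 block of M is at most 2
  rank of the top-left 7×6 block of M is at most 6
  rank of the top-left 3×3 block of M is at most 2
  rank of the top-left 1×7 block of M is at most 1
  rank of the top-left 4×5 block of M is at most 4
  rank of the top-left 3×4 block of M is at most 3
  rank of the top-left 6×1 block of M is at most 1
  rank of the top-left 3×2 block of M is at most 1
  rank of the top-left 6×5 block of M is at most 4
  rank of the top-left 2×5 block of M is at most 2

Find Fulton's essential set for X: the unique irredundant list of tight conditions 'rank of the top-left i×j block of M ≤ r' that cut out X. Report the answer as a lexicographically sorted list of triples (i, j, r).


Recovering R(i,j) via the rank-extension bound from the 17 conditions:

  row 1: 0 0 1 1 1 1 1
  row 2: 1 1 2 2 2 2 2
  row 3: 1 1 2 3 3 3 3
  row 4: 1 2 3 4 4 4 4
  row 5: 1 2 3 4 4 5 5
  row 6: 1 2 3 4 4 5 6
  row 7: 1 2 3 4 5 6 7

reading off 1-entries of Δ²R: w = (3, 1, 4, 2, 6, 7, 5).

|D(w)|=5, |Ess(w)|=3:

[(1, 2, 0), (3, 2, 1), (6, 5, 4)]


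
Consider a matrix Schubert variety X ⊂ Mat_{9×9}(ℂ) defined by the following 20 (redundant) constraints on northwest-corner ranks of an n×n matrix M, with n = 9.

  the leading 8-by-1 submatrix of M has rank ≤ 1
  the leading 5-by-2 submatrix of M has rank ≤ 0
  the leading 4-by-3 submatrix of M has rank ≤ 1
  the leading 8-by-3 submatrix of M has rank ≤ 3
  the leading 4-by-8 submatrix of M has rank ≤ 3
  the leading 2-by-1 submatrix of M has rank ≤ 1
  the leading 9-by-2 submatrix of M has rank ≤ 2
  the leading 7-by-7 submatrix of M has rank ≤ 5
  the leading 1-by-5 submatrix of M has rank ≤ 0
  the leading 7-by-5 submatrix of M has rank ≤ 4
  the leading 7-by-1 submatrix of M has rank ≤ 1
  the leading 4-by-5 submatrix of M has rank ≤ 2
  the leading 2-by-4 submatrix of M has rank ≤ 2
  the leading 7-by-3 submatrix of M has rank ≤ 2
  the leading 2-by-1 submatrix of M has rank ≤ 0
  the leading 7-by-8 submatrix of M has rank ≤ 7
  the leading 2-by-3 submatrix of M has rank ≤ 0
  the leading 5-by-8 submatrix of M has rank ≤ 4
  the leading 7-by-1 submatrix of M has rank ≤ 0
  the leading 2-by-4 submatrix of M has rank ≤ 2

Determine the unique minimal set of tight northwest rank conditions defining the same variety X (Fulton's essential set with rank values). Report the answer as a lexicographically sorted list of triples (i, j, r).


The tightest implied rank at each (i,j), from the 20 conditions:

  0, 0, 0, 0, 0, 1, 1, 1, 1
  0, 0, 0, 1, 1, 2, 2, 2, 2
  0, 0, 1, 2, 2, 3, 3, 3, 3
  0, 0, 1, 2, 2, 3, 3, 3, 4
  0, 0, 1, 2, 3, 4, 4, 4, 5
  0, 1, 2, 3, 4, 5, 5, 5, 6
  0, 1, 2, 3, 4, 5, 5, 6, 7
  1, 2, 3, 4, 5, 6, 6, 7, 8
  1, 2, 3, 4, 5, 6, 7, 8, 9

hence w(1..9) = (6, 4, 3, 9, 5, 2, 8, 1, 7).

Rothe diagram D(w) (20 cells), 7 SE-corners (essential conditions):

[(1, 5, 0), (2, 3, 0), (4, 5, 2), (4, 8, 3), (5, 2, 0), (7, 1, 0), (7, 7, 5)]


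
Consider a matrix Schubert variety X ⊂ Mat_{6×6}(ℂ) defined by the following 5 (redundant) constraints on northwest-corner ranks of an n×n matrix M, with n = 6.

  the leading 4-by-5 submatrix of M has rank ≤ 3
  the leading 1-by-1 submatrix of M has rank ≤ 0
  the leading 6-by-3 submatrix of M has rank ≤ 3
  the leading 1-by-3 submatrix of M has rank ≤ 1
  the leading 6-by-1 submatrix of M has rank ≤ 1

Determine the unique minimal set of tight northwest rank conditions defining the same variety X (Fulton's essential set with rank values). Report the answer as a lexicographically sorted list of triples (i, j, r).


Rank table r_w(6×6) implied by the 5 constraints:

  i=1: 0 1 1 1 1 1
  i=2: 1 2 2 2 2 2
  i=3: 1 2 3 3 3 3
  i=4: 1 2 3 3 3 4
  i=5: 1 2 3 4 4 5
  i=6: 1 2 3 4 5 6

reading off 1-entries of Δ²R: w = (2, 1, 3, 6, 4, 5).

Rothe diagram D(w) (3 cells), 2 SE-corners (essential conditions):

[(1, 1, 0), (4, 5, 3)]


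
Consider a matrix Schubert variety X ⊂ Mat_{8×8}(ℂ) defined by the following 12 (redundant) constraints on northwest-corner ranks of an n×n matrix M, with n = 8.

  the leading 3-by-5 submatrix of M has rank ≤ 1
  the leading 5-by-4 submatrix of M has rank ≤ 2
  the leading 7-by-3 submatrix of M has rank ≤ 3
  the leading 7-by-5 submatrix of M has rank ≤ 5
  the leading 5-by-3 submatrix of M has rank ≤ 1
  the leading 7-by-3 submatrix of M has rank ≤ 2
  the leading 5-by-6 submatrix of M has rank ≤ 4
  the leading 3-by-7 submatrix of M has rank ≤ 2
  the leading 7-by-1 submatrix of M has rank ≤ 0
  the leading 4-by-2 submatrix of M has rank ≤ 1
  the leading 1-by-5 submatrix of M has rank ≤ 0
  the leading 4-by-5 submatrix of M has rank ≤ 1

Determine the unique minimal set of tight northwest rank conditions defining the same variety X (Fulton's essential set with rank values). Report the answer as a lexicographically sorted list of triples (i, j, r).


Rank table r_w(8×8) implied by the 12 constraints:

  row 1: 0 | 0 | 0 | 0 | 0 | 1 | 1 | 1
  row 2: 0 | 1 | 1 | 1 | 1 | 2 | 2 | 2
  row 3: 0 | 1 | 1 | 1 | 1 | 2 | 2 | 3
  row 4: 0 | 1 | 1 | 1 | 1 | 2 | 3 | 4
  row 5: 0 | 1 | 1 | 2 | 2 | 3 | 4 | 5
  row 6: 0 | 1 | 2 | 3 | 3 | 4 | 5 | 6
  row 7: 0 | 1 | 2 | 3 | 4 | 5 | 6 | 7
  row 8: 1 | 2 | 3 | 4 | 5 | 6 | 7 | 8

reading off 1-entries of Δ²R: w = (6, 2, 8, 7, 4, 3, 5, 1).

Fulton essential set (5 of the 19 Rothe cells):

[(1, 5, 0), (3, 7, 2), (4, 5, 1), (5, 3, 1), (7, 1, 0)]


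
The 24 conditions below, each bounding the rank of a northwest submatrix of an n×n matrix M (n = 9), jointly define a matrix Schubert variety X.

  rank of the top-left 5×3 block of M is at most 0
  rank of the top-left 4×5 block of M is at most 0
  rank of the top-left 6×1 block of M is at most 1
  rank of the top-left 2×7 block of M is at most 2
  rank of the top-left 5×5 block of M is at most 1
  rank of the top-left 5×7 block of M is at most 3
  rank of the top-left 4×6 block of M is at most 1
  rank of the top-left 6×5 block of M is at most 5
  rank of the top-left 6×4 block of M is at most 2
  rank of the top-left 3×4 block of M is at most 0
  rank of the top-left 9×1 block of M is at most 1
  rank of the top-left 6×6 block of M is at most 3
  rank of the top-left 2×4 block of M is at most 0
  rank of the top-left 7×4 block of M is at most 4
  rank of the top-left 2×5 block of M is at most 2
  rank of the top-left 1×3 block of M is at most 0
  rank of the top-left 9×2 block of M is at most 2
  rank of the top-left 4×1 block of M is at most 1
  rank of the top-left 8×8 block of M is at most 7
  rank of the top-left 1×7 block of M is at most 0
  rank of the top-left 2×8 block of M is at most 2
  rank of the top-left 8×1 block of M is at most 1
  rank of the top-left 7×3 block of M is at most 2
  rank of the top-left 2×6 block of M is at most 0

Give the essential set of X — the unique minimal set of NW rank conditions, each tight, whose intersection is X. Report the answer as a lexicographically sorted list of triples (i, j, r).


The tightest implied rank at each (i,j), from the 24 conditions:

  R[1]: 0 0 0 0 0 0 0 1 1
  R[2]: 0 0 0 0 0 0 1 2 2
  R[3]: 0 0 0 0 0 1 2 3 3
  R[4]: 0 0 0 0 0 1 2 3 4
  R[5]: 0 0 0 1 1 2 3 4 5
  R[6]: 1 1 1 2 2 3 4 5 6
  R[7]: 1 2 2 3 3 4 5 6 7
  R[8]: 1 2 3 4 4 5 6 7 8
  R[9]: 1 2 3 4 5 6 7 8 9

second differences of R give the permutation w = (8, 7, 6, 9, 4, 1, 2, 3, 5).

Fulton essential set (4 of the 26 Rothe cells):

[(1, 7, 0), (2, 6, 0), (4, 5, 0), (5, 3, 0)]


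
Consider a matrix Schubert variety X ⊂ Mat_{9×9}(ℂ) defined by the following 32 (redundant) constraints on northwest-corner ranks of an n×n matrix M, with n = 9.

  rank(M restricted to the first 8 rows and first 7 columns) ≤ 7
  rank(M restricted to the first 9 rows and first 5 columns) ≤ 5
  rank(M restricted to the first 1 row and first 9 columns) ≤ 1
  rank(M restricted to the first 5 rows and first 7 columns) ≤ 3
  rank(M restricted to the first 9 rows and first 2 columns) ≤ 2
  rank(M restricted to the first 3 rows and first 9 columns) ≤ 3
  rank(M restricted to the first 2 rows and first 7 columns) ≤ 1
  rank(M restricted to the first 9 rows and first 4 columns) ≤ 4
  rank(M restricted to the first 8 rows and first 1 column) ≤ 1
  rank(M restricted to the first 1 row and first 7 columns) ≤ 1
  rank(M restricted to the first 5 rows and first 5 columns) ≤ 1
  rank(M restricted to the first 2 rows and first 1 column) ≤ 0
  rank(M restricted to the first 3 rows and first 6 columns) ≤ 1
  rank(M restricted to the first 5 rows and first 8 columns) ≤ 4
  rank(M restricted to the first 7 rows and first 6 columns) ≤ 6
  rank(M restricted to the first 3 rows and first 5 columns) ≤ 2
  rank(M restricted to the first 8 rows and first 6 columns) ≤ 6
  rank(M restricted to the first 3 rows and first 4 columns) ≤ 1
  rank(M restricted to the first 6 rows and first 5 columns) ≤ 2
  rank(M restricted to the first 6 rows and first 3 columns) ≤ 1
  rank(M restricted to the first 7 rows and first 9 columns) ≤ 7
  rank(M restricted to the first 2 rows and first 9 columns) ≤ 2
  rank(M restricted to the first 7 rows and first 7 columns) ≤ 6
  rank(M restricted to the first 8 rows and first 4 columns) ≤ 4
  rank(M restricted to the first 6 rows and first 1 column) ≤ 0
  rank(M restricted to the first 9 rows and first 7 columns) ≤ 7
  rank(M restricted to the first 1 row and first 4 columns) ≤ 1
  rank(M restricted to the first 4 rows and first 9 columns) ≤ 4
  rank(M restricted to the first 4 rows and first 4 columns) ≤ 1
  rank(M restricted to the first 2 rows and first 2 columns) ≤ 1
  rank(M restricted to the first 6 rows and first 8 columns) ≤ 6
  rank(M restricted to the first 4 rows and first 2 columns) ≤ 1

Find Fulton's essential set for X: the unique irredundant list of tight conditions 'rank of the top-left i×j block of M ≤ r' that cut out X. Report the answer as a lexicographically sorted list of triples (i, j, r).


Reconstructing r_w from the 32 given conditions:

  R[1]: 0, 1, 1, 1, 1, 1, 1, 1, 1
  R[2]: 0, 1, 1, 1, 1, 1, 1, 2, 2
  R[3]: 0, 1, 1, 1, 1, 1, 2, 3, 3
  R[4]: 0, 1, 1, 1, 1, 2, 3, 4, 4
  R[5]: 0, 1, 1, 1, 1, 2, 3, 4, 5
  R[6]: 0, 1, 1, 2, 2, 3, 4, 5, 6
  R[7]: 1, 2, 2, 3, 3, 4, 5, 6, 7
  R[8]: 1, 2, 3, 4, 4, 5, 6, 7, 8
  R[9]: 1, 2, 3, 4, 5, 6, 7, 8, 9

second differences of R give the permutation w = (2, 8, 7, 6, 9, 4, 1, 3, 5).

ℓ(w)=22; the 5 essential cells (i,j,r):

[(2, 7, 1), (3, 6, 1), (5, 5, 1), (6, 1, 0), (6, 3, 1)]
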